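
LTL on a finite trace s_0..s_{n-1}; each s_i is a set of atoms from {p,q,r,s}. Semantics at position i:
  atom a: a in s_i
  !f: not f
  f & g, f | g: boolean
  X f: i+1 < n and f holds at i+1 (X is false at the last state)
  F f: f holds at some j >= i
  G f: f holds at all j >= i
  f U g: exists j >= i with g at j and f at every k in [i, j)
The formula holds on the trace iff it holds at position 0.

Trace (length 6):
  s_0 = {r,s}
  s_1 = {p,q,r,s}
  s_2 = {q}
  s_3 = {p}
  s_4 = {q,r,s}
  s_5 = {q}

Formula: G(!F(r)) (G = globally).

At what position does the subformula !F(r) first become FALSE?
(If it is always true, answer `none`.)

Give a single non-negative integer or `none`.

s_0={r,s}: !F(r)=False F(r)=True r=True
s_1={p,q,r,s}: !F(r)=False F(r)=True r=True
s_2={q}: !F(r)=False F(r)=True r=False
s_3={p}: !F(r)=False F(r)=True r=False
s_4={q,r,s}: !F(r)=False F(r)=True r=True
s_5={q}: !F(r)=True F(r)=False r=False
G(!F(r)) holds globally = False
First violation at position 0.

Answer: 0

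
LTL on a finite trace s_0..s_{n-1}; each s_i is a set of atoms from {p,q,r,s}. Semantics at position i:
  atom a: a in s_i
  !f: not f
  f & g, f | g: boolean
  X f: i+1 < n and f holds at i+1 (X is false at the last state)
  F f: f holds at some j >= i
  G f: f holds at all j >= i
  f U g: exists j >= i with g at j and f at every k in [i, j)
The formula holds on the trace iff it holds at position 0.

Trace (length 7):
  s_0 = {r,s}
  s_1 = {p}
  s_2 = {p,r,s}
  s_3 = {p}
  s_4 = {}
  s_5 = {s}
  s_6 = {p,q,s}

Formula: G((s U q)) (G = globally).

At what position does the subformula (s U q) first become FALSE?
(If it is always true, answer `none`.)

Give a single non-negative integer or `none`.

Answer: 0

Derivation:
s_0={r,s}: (s U q)=False s=True q=False
s_1={p}: (s U q)=False s=False q=False
s_2={p,r,s}: (s U q)=False s=True q=False
s_3={p}: (s U q)=False s=False q=False
s_4={}: (s U q)=False s=False q=False
s_5={s}: (s U q)=True s=True q=False
s_6={p,q,s}: (s U q)=True s=True q=True
G((s U q)) holds globally = False
First violation at position 0.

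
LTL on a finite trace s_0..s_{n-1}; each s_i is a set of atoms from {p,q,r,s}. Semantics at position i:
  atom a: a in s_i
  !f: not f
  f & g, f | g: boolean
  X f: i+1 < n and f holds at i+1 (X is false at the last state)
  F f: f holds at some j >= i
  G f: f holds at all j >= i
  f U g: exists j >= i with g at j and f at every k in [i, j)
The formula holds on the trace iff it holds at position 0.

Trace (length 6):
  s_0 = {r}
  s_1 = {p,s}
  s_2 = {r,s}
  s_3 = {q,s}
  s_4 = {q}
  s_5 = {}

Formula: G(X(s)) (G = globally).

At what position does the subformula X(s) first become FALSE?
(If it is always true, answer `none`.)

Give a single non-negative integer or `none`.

s_0={r}: X(s)=True s=False
s_1={p,s}: X(s)=True s=True
s_2={r,s}: X(s)=True s=True
s_3={q,s}: X(s)=False s=True
s_4={q}: X(s)=False s=False
s_5={}: X(s)=False s=False
G(X(s)) holds globally = False
First violation at position 3.

Answer: 3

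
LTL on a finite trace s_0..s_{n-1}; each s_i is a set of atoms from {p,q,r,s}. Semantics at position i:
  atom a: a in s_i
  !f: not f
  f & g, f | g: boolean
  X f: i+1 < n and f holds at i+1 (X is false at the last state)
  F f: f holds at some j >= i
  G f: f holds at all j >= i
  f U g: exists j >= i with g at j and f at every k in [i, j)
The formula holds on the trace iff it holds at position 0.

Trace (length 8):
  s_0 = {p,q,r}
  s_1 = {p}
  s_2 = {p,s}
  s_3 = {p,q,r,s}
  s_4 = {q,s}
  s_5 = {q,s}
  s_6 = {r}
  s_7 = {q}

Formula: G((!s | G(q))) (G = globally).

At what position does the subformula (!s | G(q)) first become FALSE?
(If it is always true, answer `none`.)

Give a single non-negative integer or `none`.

s_0={p,q,r}: (!s | G(q))=True !s=True s=False G(q)=False q=True
s_1={p}: (!s | G(q))=True !s=True s=False G(q)=False q=False
s_2={p,s}: (!s | G(q))=False !s=False s=True G(q)=False q=False
s_3={p,q,r,s}: (!s | G(q))=False !s=False s=True G(q)=False q=True
s_4={q,s}: (!s | G(q))=False !s=False s=True G(q)=False q=True
s_5={q,s}: (!s | G(q))=False !s=False s=True G(q)=False q=True
s_6={r}: (!s | G(q))=True !s=True s=False G(q)=False q=False
s_7={q}: (!s | G(q))=True !s=True s=False G(q)=True q=True
G((!s | G(q))) holds globally = False
First violation at position 2.

Answer: 2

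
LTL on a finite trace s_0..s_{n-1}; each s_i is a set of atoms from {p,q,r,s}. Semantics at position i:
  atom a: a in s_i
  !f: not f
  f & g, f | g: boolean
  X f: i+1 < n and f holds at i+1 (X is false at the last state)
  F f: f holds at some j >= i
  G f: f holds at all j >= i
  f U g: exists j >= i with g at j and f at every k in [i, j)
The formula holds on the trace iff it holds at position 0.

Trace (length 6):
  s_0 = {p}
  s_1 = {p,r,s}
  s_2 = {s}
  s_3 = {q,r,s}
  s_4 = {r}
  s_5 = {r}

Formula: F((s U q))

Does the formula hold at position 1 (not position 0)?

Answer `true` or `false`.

s_0={p}: F((s U q))=True (s U q)=False s=False q=False
s_1={p,r,s}: F((s U q))=True (s U q)=True s=True q=False
s_2={s}: F((s U q))=True (s U q)=True s=True q=False
s_3={q,r,s}: F((s U q))=True (s U q)=True s=True q=True
s_4={r}: F((s U q))=False (s U q)=False s=False q=False
s_5={r}: F((s U q))=False (s U q)=False s=False q=False
Evaluating at position 1: result = True

Answer: true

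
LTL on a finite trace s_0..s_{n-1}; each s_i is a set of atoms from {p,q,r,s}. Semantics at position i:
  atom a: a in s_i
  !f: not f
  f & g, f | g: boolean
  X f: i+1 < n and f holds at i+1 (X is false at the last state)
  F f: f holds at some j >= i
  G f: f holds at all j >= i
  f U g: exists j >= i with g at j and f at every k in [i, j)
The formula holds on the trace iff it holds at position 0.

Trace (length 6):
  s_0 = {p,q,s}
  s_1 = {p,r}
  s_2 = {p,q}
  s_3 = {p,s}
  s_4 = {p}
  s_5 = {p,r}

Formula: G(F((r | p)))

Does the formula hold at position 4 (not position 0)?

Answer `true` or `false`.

Answer: true

Derivation:
s_0={p,q,s}: G(F((r | p)))=True F((r | p))=True (r | p)=True r=False p=True
s_1={p,r}: G(F((r | p)))=True F((r | p))=True (r | p)=True r=True p=True
s_2={p,q}: G(F((r | p)))=True F((r | p))=True (r | p)=True r=False p=True
s_3={p,s}: G(F((r | p)))=True F((r | p))=True (r | p)=True r=False p=True
s_4={p}: G(F((r | p)))=True F((r | p))=True (r | p)=True r=False p=True
s_5={p,r}: G(F((r | p)))=True F((r | p))=True (r | p)=True r=True p=True
Evaluating at position 4: result = True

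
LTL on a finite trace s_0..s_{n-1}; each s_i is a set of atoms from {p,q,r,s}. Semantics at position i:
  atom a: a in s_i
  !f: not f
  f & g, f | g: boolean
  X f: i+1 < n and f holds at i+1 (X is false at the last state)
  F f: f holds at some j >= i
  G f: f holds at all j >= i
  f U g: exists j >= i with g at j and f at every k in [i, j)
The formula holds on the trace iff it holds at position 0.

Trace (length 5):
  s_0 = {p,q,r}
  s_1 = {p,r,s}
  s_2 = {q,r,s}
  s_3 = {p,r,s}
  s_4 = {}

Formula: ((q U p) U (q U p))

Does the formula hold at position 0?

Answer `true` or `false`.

s_0={p,q,r}: ((q U p) U (q U p))=True (q U p)=True q=True p=True
s_1={p,r,s}: ((q U p) U (q U p))=True (q U p)=True q=False p=True
s_2={q,r,s}: ((q U p) U (q U p))=True (q U p)=True q=True p=False
s_3={p,r,s}: ((q U p) U (q U p))=True (q U p)=True q=False p=True
s_4={}: ((q U p) U (q U p))=False (q U p)=False q=False p=False

Answer: true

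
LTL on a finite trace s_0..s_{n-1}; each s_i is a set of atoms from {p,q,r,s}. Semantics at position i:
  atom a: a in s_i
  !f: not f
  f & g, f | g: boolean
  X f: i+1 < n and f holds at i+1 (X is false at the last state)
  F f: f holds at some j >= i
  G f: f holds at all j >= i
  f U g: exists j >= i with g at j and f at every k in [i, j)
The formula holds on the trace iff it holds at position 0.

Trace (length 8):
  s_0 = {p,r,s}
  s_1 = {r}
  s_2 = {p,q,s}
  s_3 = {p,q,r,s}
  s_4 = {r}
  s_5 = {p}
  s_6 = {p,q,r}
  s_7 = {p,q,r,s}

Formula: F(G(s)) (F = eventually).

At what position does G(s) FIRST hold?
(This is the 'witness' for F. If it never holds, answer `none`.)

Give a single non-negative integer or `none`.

Answer: 7

Derivation:
s_0={p,r,s}: G(s)=False s=True
s_1={r}: G(s)=False s=False
s_2={p,q,s}: G(s)=False s=True
s_3={p,q,r,s}: G(s)=False s=True
s_4={r}: G(s)=False s=False
s_5={p}: G(s)=False s=False
s_6={p,q,r}: G(s)=False s=False
s_7={p,q,r,s}: G(s)=True s=True
F(G(s)) holds; first witness at position 7.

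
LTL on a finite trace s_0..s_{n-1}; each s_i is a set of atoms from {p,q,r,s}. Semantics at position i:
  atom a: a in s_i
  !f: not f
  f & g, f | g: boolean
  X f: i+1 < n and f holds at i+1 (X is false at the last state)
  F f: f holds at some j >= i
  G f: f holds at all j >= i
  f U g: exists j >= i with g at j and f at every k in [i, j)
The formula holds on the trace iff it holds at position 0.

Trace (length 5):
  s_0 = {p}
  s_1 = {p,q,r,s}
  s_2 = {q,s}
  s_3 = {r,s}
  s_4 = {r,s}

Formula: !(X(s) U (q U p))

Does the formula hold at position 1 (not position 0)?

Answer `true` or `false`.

Answer: false

Derivation:
s_0={p}: !(X(s) U (q U p))=False (X(s) U (q U p))=True X(s)=True s=False (q U p)=True q=False p=True
s_1={p,q,r,s}: !(X(s) U (q U p))=False (X(s) U (q U p))=True X(s)=True s=True (q U p)=True q=True p=True
s_2={q,s}: !(X(s) U (q U p))=True (X(s) U (q U p))=False X(s)=True s=True (q U p)=False q=True p=False
s_3={r,s}: !(X(s) U (q U p))=True (X(s) U (q U p))=False X(s)=True s=True (q U p)=False q=False p=False
s_4={r,s}: !(X(s) U (q U p))=True (X(s) U (q U p))=False X(s)=False s=True (q U p)=False q=False p=False
Evaluating at position 1: result = False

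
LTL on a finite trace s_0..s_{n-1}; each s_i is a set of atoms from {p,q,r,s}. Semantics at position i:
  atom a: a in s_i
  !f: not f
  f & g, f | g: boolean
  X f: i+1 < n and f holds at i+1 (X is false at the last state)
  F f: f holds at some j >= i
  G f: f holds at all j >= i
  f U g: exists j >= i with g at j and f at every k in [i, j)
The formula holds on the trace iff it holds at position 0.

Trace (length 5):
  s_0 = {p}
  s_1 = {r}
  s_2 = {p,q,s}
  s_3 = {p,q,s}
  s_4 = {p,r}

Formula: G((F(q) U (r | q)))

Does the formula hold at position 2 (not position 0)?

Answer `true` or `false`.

s_0={p}: G((F(q) U (r | q)))=True (F(q) U (r | q))=True F(q)=True q=False (r | q)=False r=False
s_1={r}: G((F(q) U (r | q)))=True (F(q) U (r | q))=True F(q)=True q=False (r | q)=True r=True
s_2={p,q,s}: G((F(q) U (r | q)))=True (F(q) U (r | q))=True F(q)=True q=True (r | q)=True r=False
s_3={p,q,s}: G((F(q) U (r | q)))=True (F(q) U (r | q))=True F(q)=True q=True (r | q)=True r=False
s_4={p,r}: G((F(q) U (r | q)))=True (F(q) U (r | q))=True F(q)=False q=False (r | q)=True r=True
Evaluating at position 2: result = True

Answer: true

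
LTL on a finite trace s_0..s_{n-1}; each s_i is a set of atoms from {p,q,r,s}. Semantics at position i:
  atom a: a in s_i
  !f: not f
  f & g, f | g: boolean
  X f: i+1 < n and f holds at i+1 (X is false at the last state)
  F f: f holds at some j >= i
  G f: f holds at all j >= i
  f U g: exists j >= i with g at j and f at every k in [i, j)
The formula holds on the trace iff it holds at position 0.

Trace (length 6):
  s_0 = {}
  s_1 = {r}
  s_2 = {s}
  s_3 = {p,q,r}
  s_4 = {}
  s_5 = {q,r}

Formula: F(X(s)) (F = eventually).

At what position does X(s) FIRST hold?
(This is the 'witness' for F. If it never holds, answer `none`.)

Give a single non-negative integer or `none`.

s_0={}: X(s)=False s=False
s_1={r}: X(s)=True s=False
s_2={s}: X(s)=False s=True
s_3={p,q,r}: X(s)=False s=False
s_4={}: X(s)=False s=False
s_5={q,r}: X(s)=False s=False
F(X(s)) holds; first witness at position 1.

Answer: 1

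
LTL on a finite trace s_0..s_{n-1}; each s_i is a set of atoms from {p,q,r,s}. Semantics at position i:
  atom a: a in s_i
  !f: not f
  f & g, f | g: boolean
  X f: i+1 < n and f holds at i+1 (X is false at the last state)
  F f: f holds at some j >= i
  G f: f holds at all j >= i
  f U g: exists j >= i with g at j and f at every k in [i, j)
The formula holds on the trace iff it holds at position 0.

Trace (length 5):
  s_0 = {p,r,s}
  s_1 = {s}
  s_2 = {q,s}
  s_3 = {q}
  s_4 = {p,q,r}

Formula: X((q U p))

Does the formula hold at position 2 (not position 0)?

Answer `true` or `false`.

Answer: true

Derivation:
s_0={p,r,s}: X((q U p))=False (q U p)=True q=False p=True
s_1={s}: X((q U p))=True (q U p)=False q=False p=False
s_2={q,s}: X((q U p))=True (q U p)=True q=True p=False
s_3={q}: X((q U p))=True (q U p)=True q=True p=False
s_4={p,q,r}: X((q U p))=False (q U p)=True q=True p=True
Evaluating at position 2: result = True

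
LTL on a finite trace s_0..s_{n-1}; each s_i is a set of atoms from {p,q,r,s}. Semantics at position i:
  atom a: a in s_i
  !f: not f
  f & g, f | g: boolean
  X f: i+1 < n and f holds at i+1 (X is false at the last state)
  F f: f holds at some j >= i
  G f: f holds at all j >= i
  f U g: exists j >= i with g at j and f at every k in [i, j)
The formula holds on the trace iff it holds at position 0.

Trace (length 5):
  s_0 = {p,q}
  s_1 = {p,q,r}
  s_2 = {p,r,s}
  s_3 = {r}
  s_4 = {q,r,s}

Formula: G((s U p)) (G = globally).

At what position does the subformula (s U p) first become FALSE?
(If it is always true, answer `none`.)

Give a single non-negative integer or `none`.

s_0={p,q}: (s U p)=True s=False p=True
s_1={p,q,r}: (s U p)=True s=False p=True
s_2={p,r,s}: (s U p)=True s=True p=True
s_3={r}: (s U p)=False s=False p=False
s_4={q,r,s}: (s U p)=False s=True p=False
G((s U p)) holds globally = False
First violation at position 3.

Answer: 3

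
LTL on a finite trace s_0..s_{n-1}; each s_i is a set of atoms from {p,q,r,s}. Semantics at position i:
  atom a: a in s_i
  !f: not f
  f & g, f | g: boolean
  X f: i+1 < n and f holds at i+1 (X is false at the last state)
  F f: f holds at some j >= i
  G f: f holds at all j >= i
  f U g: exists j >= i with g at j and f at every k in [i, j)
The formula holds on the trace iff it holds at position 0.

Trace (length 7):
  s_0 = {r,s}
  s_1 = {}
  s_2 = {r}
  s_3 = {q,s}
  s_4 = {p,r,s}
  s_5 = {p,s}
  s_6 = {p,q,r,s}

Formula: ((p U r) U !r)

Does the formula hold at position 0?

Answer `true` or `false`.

Answer: true

Derivation:
s_0={r,s}: ((p U r) U !r)=True (p U r)=True p=False r=True !r=False
s_1={}: ((p U r) U !r)=True (p U r)=False p=False r=False !r=True
s_2={r}: ((p U r) U !r)=True (p U r)=True p=False r=True !r=False
s_3={q,s}: ((p U r) U !r)=True (p U r)=False p=False r=False !r=True
s_4={p,r,s}: ((p U r) U !r)=True (p U r)=True p=True r=True !r=False
s_5={p,s}: ((p U r) U !r)=True (p U r)=True p=True r=False !r=True
s_6={p,q,r,s}: ((p U r) U !r)=False (p U r)=True p=True r=True !r=False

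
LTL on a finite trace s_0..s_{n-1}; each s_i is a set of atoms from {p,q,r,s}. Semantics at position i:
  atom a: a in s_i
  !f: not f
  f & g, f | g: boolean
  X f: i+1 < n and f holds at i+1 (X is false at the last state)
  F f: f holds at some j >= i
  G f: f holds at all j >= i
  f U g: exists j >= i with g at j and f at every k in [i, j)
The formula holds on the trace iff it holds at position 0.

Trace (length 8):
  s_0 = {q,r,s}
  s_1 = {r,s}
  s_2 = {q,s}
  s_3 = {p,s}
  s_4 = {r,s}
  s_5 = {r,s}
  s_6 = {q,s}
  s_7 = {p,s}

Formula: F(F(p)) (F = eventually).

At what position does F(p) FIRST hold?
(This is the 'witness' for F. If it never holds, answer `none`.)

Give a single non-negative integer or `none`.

Answer: 0

Derivation:
s_0={q,r,s}: F(p)=True p=False
s_1={r,s}: F(p)=True p=False
s_2={q,s}: F(p)=True p=False
s_3={p,s}: F(p)=True p=True
s_4={r,s}: F(p)=True p=False
s_5={r,s}: F(p)=True p=False
s_6={q,s}: F(p)=True p=False
s_7={p,s}: F(p)=True p=True
F(F(p)) holds; first witness at position 0.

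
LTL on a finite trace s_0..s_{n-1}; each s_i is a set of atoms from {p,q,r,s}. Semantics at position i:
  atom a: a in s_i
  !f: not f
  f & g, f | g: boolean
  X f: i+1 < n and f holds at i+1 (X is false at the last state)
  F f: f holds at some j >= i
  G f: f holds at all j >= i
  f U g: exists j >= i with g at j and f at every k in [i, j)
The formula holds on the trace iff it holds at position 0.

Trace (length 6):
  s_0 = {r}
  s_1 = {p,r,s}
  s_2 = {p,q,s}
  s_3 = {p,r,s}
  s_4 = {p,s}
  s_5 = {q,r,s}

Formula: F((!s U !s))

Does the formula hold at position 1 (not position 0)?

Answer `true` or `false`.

s_0={r}: F((!s U !s))=True (!s U !s)=True !s=True s=False
s_1={p,r,s}: F((!s U !s))=False (!s U !s)=False !s=False s=True
s_2={p,q,s}: F((!s U !s))=False (!s U !s)=False !s=False s=True
s_3={p,r,s}: F((!s U !s))=False (!s U !s)=False !s=False s=True
s_4={p,s}: F((!s U !s))=False (!s U !s)=False !s=False s=True
s_5={q,r,s}: F((!s U !s))=False (!s U !s)=False !s=False s=True
Evaluating at position 1: result = False

Answer: false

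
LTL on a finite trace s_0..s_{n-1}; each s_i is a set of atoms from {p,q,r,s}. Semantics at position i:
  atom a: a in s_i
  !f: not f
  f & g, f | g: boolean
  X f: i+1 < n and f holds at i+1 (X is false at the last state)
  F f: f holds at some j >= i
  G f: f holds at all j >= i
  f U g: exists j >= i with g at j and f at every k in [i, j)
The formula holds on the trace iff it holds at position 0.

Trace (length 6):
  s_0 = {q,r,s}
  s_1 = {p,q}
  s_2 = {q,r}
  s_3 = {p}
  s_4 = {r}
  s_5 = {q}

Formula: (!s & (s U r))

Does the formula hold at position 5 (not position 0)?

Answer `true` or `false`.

s_0={q,r,s}: (!s & (s U r))=False !s=False s=True (s U r)=True r=True
s_1={p,q}: (!s & (s U r))=False !s=True s=False (s U r)=False r=False
s_2={q,r}: (!s & (s U r))=True !s=True s=False (s U r)=True r=True
s_3={p}: (!s & (s U r))=False !s=True s=False (s U r)=False r=False
s_4={r}: (!s & (s U r))=True !s=True s=False (s U r)=True r=True
s_5={q}: (!s & (s U r))=False !s=True s=False (s U r)=False r=False
Evaluating at position 5: result = False

Answer: false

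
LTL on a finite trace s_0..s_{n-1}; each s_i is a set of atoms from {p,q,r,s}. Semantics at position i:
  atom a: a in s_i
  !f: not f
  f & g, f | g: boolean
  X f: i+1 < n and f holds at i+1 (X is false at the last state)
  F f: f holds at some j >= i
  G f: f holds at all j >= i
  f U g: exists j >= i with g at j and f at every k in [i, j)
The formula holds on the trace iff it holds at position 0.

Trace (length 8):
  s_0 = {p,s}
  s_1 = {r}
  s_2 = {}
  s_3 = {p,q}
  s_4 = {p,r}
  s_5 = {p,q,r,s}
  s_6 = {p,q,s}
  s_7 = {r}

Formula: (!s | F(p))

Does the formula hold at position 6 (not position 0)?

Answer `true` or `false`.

Answer: true

Derivation:
s_0={p,s}: (!s | F(p))=True !s=False s=True F(p)=True p=True
s_1={r}: (!s | F(p))=True !s=True s=False F(p)=True p=False
s_2={}: (!s | F(p))=True !s=True s=False F(p)=True p=False
s_3={p,q}: (!s | F(p))=True !s=True s=False F(p)=True p=True
s_4={p,r}: (!s | F(p))=True !s=True s=False F(p)=True p=True
s_5={p,q,r,s}: (!s | F(p))=True !s=False s=True F(p)=True p=True
s_6={p,q,s}: (!s | F(p))=True !s=False s=True F(p)=True p=True
s_7={r}: (!s | F(p))=True !s=True s=False F(p)=False p=False
Evaluating at position 6: result = True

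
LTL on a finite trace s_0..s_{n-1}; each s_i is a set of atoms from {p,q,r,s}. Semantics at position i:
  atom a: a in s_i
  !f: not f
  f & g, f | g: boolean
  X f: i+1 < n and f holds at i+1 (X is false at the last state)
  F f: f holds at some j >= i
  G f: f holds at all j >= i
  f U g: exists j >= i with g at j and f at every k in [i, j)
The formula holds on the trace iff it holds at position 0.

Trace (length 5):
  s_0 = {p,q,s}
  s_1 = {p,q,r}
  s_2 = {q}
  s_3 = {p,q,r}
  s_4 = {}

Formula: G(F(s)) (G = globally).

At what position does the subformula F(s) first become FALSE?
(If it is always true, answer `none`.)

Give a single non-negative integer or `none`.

s_0={p,q,s}: F(s)=True s=True
s_1={p,q,r}: F(s)=False s=False
s_2={q}: F(s)=False s=False
s_3={p,q,r}: F(s)=False s=False
s_4={}: F(s)=False s=False
G(F(s)) holds globally = False
First violation at position 1.

Answer: 1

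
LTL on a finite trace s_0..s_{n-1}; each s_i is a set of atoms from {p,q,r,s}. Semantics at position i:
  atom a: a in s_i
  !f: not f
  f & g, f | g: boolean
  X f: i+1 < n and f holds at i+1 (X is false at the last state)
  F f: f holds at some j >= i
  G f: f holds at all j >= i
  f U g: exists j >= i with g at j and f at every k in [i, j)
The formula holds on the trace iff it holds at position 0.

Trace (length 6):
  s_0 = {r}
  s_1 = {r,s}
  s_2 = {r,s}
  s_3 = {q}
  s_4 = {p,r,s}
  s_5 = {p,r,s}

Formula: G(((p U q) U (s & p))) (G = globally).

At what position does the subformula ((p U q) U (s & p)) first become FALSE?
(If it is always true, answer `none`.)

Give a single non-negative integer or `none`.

s_0={r}: ((p U q) U (s & p))=False (p U q)=False p=False q=False (s & p)=False s=False
s_1={r,s}: ((p U q) U (s & p))=False (p U q)=False p=False q=False (s & p)=False s=True
s_2={r,s}: ((p U q) U (s & p))=False (p U q)=False p=False q=False (s & p)=False s=True
s_3={q}: ((p U q) U (s & p))=True (p U q)=True p=False q=True (s & p)=False s=False
s_4={p,r,s}: ((p U q) U (s & p))=True (p U q)=False p=True q=False (s & p)=True s=True
s_5={p,r,s}: ((p U q) U (s & p))=True (p U q)=False p=True q=False (s & p)=True s=True
G(((p U q) U (s & p))) holds globally = False
First violation at position 0.

Answer: 0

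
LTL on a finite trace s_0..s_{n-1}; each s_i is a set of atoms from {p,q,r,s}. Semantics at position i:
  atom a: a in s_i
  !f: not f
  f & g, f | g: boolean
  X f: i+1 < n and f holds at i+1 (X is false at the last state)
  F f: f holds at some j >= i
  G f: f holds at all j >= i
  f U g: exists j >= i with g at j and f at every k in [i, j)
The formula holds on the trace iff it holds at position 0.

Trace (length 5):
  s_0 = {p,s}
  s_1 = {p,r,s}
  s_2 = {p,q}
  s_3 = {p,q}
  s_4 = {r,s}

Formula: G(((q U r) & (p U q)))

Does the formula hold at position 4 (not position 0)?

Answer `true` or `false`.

Answer: false

Derivation:
s_0={p,s}: G(((q U r) & (p U q)))=False ((q U r) & (p U q))=False (q U r)=False q=False r=False (p U q)=True p=True
s_1={p,r,s}: G(((q U r) & (p U q)))=False ((q U r) & (p U q))=True (q U r)=True q=False r=True (p U q)=True p=True
s_2={p,q}: G(((q U r) & (p U q)))=False ((q U r) & (p U q))=True (q U r)=True q=True r=False (p U q)=True p=True
s_3={p,q}: G(((q U r) & (p U q)))=False ((q U r) & (p U q))=True (q U r)=True q=True r=False (p U q)=True p=True
s_4={r,s}: G(((q U r) & (p U q)))=False ((q U r) & (p U q))=False (q U r)=True q=False r=True (p U q)=False p=False
Evaluating at position 4: result = False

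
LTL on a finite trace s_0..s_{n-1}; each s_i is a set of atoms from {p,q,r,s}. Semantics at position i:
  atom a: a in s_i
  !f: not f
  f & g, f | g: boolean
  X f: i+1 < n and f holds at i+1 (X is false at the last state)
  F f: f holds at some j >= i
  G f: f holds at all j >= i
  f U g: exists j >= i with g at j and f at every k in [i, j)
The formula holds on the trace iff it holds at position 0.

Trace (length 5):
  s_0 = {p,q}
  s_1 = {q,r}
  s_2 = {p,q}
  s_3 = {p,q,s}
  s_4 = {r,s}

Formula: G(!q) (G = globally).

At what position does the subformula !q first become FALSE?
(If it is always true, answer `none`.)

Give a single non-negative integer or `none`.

Answer: 0

Derivation:
s_0={p,q}: !q=False q=True
s_1={q,r}: !q=False q=True
s_2={p,q}: !q=False q=True
s_3={p,q,s}: !q=False q=True
s_4={r,s}: !q=True q=False
G(!q) holds globally = False
First violation at position 0.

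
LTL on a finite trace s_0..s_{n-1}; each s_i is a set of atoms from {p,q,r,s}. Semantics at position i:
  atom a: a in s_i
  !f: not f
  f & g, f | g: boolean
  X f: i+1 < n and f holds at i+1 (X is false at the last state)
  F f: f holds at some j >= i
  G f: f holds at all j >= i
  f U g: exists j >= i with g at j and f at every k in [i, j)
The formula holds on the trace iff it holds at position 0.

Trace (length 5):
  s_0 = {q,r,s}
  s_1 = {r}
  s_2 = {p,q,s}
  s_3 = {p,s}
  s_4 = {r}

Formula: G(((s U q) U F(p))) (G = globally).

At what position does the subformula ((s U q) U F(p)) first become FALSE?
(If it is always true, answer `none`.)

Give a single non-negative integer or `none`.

s_0={q,r,s}: ((s U q) U F(p))=True (s U q)=True s=True q=True F(p)=True p=False
s_1={r}: ((s U q) U F(p))=True (s U q)=False s=False q=False F(p)=True p=False
s_2={p,q,s}: ((s U q) U F(p))=True (s U q)=True s=True q=True F(p)=True p=True
s_3={p,s}: ((s U q) U F(p))=True (s U q)=False s=True q=False F(p)=True p=True
s_4={r}: ((s U q) U F(p))=False (s U q)=False s=False q=False F(p)=False p=False
G(((s U q) U F(p))) holds globally = False
First violation at position 4.

Answer: 4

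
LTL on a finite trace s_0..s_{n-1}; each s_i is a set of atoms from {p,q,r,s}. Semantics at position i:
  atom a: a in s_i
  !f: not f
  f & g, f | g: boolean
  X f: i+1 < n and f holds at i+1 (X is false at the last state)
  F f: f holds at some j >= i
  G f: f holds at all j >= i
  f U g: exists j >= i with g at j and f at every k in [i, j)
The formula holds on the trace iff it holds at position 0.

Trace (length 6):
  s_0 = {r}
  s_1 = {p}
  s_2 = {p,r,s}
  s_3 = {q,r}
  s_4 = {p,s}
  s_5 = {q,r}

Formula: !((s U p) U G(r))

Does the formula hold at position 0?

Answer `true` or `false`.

Answer: true

Derivation:
s_0={r}: !((s U p) U G(r))=True ((s U p) U G(r))=False (s U p)=False s=False p=False G(r)=False r=True
s_1={p}: !((s U p) U G(r))=True ((s U p) U G(r))=False (s U p)=True s=False p=True G(r)=False r=False
s_2={p,r,s}: !((s U p) U G(r))=True ((s U p) U G(r))=False (s U p)=True s=True p=True G(r)=False r=True
s_3={q,r}: !((s U p) U G(r))=True ((s U p) U G(r))=False (s U p)=False s=False p=False G(r)=False r=True
s_4={p,s}: !((s U p) U G(r))=False ((s U p) U G(r))=True (s U p)=True s=True p=True G(r)=False r=False
s_5={q,r}: !((s U p) U G(r))=False ((s U p) U G(r))=True (s U p)=False s=False p=False G(r)=True r=True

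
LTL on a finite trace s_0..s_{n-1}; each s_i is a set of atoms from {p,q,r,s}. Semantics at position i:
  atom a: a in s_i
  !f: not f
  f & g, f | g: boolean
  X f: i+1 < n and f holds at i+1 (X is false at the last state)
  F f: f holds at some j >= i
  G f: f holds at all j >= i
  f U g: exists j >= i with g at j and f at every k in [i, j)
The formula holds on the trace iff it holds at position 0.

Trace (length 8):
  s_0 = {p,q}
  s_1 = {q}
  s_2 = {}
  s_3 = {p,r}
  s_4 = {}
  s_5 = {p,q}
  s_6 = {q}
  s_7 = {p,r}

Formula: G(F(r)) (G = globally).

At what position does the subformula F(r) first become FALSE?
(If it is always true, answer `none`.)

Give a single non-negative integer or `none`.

s_0={p,q}: F(r)=True r=False
s_1={q}: F(r)=True r=False
s_2={}: F(r)=True r=False
s_3={p,r}: F(r)=True r=True
s_4={}: F(r)=True r=False
s_5={p,q}: F(r)=True r=False
s_6={q}: F(r)=True r=False
s_7={p,r}: F(r)=True r=True
G(F(r)) holds globally = True
No violation — formula holds at every position.

Answer: none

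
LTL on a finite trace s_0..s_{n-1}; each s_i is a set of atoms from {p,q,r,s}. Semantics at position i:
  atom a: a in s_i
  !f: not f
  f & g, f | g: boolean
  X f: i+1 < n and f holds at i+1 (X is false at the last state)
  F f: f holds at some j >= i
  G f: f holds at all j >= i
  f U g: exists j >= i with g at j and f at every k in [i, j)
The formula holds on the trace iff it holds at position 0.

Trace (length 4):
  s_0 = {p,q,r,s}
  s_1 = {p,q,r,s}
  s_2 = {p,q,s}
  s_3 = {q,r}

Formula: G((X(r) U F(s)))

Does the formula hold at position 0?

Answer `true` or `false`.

s_0={p,q,r,s}: G((X(r) U F(s)))=False (X(r) U F(s))=True X(r)=True r=True F(s)=True s=True
s_1={p,q,r,s}: G((X(r) U F(s)))=False (X(r) U F(s))=True X(r)=False r=True F(s)=True s=True
s_2={p,q,s}: G((X(r) U F(s)))=False (X(r) U F(s))=True X(r)=True r=False F(s)=True s=True
s_3={q,r}: G((X(r) U F(s)))=False (X(r) U F(s))=False X(r)=False r=True F(s)=False s=False

Answer: false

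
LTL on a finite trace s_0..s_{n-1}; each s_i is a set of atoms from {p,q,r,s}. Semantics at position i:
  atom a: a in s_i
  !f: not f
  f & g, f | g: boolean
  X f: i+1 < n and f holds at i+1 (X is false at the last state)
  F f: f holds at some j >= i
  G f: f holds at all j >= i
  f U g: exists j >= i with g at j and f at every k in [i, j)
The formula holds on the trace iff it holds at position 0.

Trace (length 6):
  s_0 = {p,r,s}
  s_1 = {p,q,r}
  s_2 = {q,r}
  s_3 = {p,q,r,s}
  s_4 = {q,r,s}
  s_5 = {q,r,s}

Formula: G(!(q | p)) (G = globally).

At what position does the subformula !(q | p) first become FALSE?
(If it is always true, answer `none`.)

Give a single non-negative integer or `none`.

s_0={p,r,s}: !(q | p)=False (q | p)=True q=False p=True
s_1={p,q,r}: !(q | p)=False (q | p)=True q=True p=True
s_2={q,r}: !(q | p)=False (q | p)=True q=True p=False
s_3={p,q,r,s}: !(q | p)=False (q | p)=True q=True p=True
s_4={q,r,s}: !(q | p)=False (q | p)=True q=True p=False
s_5={q,r,s}: !(q | p)=False (q | p)=True q=True p=False
G(!(q | p)) holds globally = False
First violation at position 0.

Answer: 0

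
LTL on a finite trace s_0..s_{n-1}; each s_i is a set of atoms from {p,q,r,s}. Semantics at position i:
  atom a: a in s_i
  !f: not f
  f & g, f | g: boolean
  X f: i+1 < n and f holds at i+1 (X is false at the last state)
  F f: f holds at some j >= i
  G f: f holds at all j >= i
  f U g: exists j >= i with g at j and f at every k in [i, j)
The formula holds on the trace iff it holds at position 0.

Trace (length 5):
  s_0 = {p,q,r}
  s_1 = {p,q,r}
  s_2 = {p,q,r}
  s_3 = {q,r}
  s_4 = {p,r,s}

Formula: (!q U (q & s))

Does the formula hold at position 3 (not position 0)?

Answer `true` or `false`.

s_0={p,q,r}: (!q U (q & s))=False !q=False q=True (q & s)=False s=False
s_1={p,q,r}: (!q U (q & s))=False !q=False q=True (q & s)=False s=False
s_2={p,q,r}: (!q U (q & s))=False !q=False q=True (q & s)=False s=False
s_3={q,r}: (!q U (q & s))=False !q=False q=True (q & s)=False s=False
s_4={p,r,s}: (!q U (q & s))=False !q=True q=False (q & s)=False s=True
Evaluating at position 3: result = False

Answer: false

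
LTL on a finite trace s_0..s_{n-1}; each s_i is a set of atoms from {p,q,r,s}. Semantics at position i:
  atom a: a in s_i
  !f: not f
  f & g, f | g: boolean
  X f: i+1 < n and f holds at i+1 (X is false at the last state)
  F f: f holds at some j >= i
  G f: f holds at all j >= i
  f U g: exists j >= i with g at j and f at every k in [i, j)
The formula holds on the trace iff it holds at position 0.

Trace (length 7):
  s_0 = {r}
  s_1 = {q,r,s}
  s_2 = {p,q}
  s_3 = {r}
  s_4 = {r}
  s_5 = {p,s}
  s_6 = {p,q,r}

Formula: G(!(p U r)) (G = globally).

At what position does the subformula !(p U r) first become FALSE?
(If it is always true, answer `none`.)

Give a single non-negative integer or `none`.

Answer: 0

Derivation:
s_0={r}: !(p U r)=False (p U r)=True p=False r=True
s_1={q,r,s}: !(p U r)=False (p U r)=True p=False r=True
s_2={p,q}: !(p U r)=False (p U r)=True p=True r=False
s_3={r}: !(p U r)=False (p U r)=True p=False r=True
s_4={r}: !(p U r)=False (p U r)=True p=False r=True
s_5={p,s}: !(p U r)=False (p U r)=True p=True r=False
s_6={p,q,r}: !(p U r)=False (p U r)=True p=True r=True
G(!(p U r)) holds globally = False
First violation at position 0.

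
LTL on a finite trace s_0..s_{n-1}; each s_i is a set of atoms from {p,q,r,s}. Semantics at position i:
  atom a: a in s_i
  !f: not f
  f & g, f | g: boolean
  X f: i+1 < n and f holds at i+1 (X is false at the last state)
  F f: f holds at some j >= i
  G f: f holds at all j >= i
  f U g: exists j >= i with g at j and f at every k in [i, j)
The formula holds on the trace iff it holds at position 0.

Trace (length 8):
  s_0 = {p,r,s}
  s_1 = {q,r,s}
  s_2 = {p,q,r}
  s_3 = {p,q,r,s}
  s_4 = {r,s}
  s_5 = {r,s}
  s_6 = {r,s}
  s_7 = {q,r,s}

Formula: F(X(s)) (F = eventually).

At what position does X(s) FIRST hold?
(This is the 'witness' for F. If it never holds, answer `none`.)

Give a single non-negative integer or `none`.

Answer: 0

Derivation:
s_0={p,r,s}: X(s)=True s=True
s_1={q,r,s}: X(s)=False s=True
s_2={p,q,r}: X(s)=True s=False
s_3={p,q,r,s}: X(s)=True s=True
s_4={r,s}: X(s)=True s=True
s_5={r,s}: X(s)=True s=True
s_6={r,s}: X(s)=True s=True
s_7={q,r,s}: X(s)=False s=True
F(X(s)) holds; first witness at position 0.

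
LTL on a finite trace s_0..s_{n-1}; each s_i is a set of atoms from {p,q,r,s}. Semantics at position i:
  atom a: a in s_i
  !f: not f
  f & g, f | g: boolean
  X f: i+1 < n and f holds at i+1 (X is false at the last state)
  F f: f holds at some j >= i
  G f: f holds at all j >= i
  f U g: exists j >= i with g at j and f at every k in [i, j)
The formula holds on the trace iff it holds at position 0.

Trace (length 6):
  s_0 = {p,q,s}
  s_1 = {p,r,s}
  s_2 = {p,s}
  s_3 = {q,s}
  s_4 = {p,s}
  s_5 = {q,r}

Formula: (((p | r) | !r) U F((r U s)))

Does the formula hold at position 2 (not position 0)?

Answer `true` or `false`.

Answer: true

Derivation:
s_0={p,q,s}: (((p | r) | !r) U F((r U s)))=True ((p | r) | !r)=True (p | r)=True p=True r=False !r=True F((r U s))=True (r U s)=True s=True
s_1={p,r,s}: (((p | r) | !r) U F((r U s)))=True ((p | r) | !r)=True (p | r)=True p=True r=True !r=False F((r U s))=True (r U s)=True s=True
s_2={p,s}: (((p | r) | !r) U F((r U s)))=True ((p | r) | !r)=True (p | r)=True p=True r=False !r=True F((r U s))=True (r U s)=True s=True
s_3={q,s}: (((p | r) | !r) U F((r U s)))=True ((p | r) | !r)=True (p | r)=False p=False r=False !r=True F((r U s))=True (r U s)=True s=True
s_4={p,s}: (((p | r) | !r) U F((r U s)))=True ((p | r) | !r)=True (p | r)=True p=True r=False !r=True F((r U s))=True (r U s)=True s=True
s_5={q,r}: (((p | r) | !r) U F((r U s)))=False ((p | r) | !r)=True (p | r)=True p=False r=True !r=False F((r U s))=False (r U s)=False s=False
Evaluating at position 2: result = True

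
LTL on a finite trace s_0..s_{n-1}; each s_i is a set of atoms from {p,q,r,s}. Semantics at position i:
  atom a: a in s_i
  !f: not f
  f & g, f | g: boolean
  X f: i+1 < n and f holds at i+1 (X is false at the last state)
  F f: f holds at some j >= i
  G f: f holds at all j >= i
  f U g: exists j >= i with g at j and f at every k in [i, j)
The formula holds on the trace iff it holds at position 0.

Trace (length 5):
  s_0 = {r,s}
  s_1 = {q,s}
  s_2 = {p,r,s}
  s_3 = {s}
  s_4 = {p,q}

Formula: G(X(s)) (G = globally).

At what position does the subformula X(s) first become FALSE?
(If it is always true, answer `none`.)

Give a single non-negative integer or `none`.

s_0={r,s}: X(s)=True s=True
s_1={q,s}: X(s)=True s=True
s_2={p,r,s}: X(s)=True s=True
s_3={s}: X(s)=False s=True
s_4={p,q}: X(s)=False s=False
G(X(s)) holds globally = False
First violation at position 3.

Answer: 3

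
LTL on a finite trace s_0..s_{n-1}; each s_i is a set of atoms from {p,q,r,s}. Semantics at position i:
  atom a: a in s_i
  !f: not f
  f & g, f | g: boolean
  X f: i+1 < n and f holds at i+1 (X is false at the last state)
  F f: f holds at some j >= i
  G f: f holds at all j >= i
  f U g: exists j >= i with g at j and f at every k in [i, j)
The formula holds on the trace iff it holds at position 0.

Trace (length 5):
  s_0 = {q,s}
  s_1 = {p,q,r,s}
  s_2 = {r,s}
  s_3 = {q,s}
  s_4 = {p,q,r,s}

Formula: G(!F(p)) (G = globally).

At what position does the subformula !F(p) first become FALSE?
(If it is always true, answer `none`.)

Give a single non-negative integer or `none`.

Answer: 0

Derivation:
s_0={q,s}: !F(p)=False F(p)=True p=False
s_1={p,q,r,s}: !F(p)=False F(p)=True p=True
s_2={r,s}: !F(p)=False F(p)=True p=False
s_3={q,s}: !F(p)=False F(p)=True p=False
s_4={p,q,r,s}: !F(p)=False F(p)=True p=True
G(!F(p)) holds globally = False
First violation at position 0.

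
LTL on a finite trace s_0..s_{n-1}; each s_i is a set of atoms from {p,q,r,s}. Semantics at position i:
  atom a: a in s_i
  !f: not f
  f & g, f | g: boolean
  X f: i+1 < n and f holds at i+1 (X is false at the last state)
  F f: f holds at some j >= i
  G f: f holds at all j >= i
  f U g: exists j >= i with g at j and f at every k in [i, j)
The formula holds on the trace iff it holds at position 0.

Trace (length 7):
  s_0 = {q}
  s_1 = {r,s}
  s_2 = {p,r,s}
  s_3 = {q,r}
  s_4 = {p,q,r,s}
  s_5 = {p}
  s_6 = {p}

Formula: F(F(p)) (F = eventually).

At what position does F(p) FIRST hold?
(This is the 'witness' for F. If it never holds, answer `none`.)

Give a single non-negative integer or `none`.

Answer: 0

Derivation:
s_0={q}: F(p)=True p=False
s_1={r,s}: F(p)=True p=False
s_2={p,r,s}: F(p)=True p=True
s_3={q,r}: F(p)=True p=False
s_4={p,q,r,s}: F(p)=True p=True
s_5={p}: F(p)=True p=True
s_6={p}: F(p)=True p=True
F(F(p)) holds; first witness at position 0.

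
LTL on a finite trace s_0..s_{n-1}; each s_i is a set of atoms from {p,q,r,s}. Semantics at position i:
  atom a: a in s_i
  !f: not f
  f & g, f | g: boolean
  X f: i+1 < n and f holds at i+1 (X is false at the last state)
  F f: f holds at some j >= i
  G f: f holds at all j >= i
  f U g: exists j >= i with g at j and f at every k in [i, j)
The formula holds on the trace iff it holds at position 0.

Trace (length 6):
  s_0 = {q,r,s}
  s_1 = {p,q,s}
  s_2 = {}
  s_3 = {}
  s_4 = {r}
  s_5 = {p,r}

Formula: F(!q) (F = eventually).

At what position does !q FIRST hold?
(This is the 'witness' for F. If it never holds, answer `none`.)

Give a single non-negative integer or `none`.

s_0={q,r,s}: !q=False q=True
s_1={p,q,s}: !q=False q=True
s_2={}: !q=True q=False
s_3={}: !q=True q=False
s_4={r}: !q=True q=False
s_5={p,r}: !q=True q=False
F(!q) holds; first witness at position 2.

Answer: 2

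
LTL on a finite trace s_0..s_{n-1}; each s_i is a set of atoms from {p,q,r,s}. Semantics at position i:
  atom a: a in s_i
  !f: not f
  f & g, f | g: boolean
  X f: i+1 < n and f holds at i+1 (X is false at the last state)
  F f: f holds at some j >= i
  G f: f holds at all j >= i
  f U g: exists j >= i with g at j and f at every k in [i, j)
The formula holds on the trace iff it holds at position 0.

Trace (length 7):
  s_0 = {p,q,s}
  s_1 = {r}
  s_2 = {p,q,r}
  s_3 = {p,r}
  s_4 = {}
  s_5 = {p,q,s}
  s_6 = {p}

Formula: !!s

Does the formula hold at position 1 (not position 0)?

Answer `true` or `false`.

Answer: false

Derivation:
s_0={p,q,s}: !!s=True !s=False s=True
s_1={r}: !!s=False !s=True s=False
s_2={p,q,r}: !!s=False !s=True s=False
s_3={p,r}: !!s=False !s=True s=False
s_4={}: !!s=False !s=True s=False
s_5={p,q,s}: !!s=True !s=False s=True
s_6={p}: !!s=False !s=True s=False
Evaluating at position 1: result = False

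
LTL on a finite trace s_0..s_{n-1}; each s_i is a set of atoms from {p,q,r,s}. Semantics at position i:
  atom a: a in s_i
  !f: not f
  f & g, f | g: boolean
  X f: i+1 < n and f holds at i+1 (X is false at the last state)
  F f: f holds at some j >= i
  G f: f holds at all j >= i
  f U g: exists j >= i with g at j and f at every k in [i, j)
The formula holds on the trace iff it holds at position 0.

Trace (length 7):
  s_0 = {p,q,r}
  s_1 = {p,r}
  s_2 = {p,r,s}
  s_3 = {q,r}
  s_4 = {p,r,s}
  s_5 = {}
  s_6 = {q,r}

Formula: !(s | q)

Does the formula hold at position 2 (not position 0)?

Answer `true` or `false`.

s_0={p,q,r}: !(s | q)=False (s | q)=True s=False q=True
s_1={p,r}: !(s | q)=True (s | q)=False s=False q=False
s_2={p,r,s}: !(s | q)=False (s | q)=True s=True q=False
s_3={q,r}: !(s | q)=False (s | q)=True s=False q=True
s_4={p,r,s}: !(s | q)=False (s | q)=True s=True q=False
s_5={}: !(s | q)=True (s | q)=False s=False q=False
s_6={q,r}: !(s | q)=False (s | q)=True s=False q=True
Evaluating at position 2: result = False

Answer: false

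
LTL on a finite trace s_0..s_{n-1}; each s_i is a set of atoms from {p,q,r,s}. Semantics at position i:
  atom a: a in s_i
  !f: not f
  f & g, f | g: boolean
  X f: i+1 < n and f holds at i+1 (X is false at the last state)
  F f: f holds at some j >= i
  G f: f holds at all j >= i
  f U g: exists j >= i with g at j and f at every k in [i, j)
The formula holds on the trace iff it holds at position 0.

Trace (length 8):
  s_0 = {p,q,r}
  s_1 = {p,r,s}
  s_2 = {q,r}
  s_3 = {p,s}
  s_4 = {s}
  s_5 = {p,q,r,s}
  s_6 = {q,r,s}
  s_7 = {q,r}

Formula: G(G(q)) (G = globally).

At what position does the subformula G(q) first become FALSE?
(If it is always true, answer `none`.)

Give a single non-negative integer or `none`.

Answer: 0

Derivation:
s_0={p,q,r}: G(q)=False q=True
s_1={p,r,s}: G(q)=False q=False
s_2={q,r}: G(q)=False q=True
s_3={p,s}: G(q)=False q=False
s_4={s}: G(q)=False q=False
s_5={p,q,r,s}: G(q)=True q=True
s_6={q,r,s}: G(q)=True q=True
s_7={q,r}: G(q)=True q=True
G(G(q)) holds globally = False
First violation at position 0.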